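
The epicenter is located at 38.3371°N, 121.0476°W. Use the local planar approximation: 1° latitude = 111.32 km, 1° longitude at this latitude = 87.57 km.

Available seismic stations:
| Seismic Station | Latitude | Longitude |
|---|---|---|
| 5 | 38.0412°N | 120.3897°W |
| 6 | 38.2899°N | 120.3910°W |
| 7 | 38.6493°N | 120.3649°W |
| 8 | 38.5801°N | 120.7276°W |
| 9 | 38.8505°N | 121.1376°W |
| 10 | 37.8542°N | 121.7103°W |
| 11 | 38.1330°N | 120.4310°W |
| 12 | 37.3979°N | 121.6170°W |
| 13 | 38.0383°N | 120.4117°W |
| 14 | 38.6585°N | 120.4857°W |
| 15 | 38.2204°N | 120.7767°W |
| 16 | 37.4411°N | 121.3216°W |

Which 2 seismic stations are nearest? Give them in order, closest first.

15, 8

Distances from 38.3371°N, 121.0476°W:
5: √((-0.2959·111.32)² + (0.6579·87.57)²) = √(1085.016458 + 3319.177457) = 66.3641 km
6: √((-0.0472·111.32)² + (0.6566·87.57)²) = √(27.607711 + 3306.073132) = 57.7380 km
7: √((0.3122·111.32)² + (0.6827·87.57)²) = √(1207.847745 + 3574.131319) = 69.1519 km
8: √((0.2430·111.32)² + (0.3200·87.57)²) = √(731.743617 + 785.254902) = 38.9487 km
9: √((0.5134·111.32)² + (-0.0900·87.57)²) = √(3266.315441 + 62.114890) = 57.6926 km
10: √((-0.4829·111.32)² + (-0.6627·87.57)²) = √(2889.753551 + 3367.787189) = 79.1046 km
11: √((-0.2041·111.32)² + (0.6166·87.57)²) = √(516.217121 + 2915.531515) = 58.5811 km
12: √((-0.9392·111.32)² + (-0.5694·87.57)²) = √(10931.067173 + 2486.254745) = 115.8332 km
13: √((-0.2988·111.32)² + (0.6359·87.57)²) = √(1106.388318 + 3100.904201) = 64.8636 km
14: √((0.3214·111.32)² + (0.5619·87.57)²) = √(1280.083030 + 2421.189398) = 60.8381 km
15: √((-0.1167·111.32)² + (0.2709·87.57)²) = √(168.767224 + 562.767112) = 27.0469 km
16: √((-0.8960·111.32)² + (-0.2740·87.57)²) = √(9948.610193 + 575.720674) = 102.5882 km
Sorted: 15 (27.0469 km) < 8 (38.9487 km) < 9 (57.6926 km) < 6 (57.7380 km) < …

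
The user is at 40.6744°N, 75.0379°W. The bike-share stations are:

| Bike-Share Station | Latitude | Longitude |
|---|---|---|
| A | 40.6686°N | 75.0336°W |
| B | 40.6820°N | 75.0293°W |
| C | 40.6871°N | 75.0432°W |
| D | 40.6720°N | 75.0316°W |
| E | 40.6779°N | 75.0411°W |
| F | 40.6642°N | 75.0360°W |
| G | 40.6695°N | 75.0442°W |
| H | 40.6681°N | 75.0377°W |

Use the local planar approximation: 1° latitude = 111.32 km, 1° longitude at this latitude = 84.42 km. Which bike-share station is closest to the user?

E

Distances from 40.6744°N, 75.0379°W:
A: 0.7407 km
B: 1.1148 km
C: 1.4829 km
D: 0.5952 km
E: 0.4741 km
F: 1.1467 km
G: 0.7618 km
H: 0.7015 km
Minimum: E at 0.4741 km.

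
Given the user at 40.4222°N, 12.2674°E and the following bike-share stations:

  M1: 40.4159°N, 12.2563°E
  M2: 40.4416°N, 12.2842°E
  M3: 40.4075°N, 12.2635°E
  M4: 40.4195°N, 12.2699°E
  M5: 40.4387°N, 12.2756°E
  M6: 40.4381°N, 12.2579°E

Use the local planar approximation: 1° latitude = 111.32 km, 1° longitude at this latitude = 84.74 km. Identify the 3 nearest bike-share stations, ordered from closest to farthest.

M4, M1, M3

Distances from 40.4222°N, 12.2674°E:
M1: 1.1733 km
M2: 2.5866 km
M3: 1.6694 km
M4: 0.3677 km
M5: 1.9638 km
M6: 1.9445 km
Sorted: M4 (0.3677 km) < M1 (1.1733 km) < M3 (1.6694 km) < M6 (1.9445 km) < M5 (1.9638 km) < …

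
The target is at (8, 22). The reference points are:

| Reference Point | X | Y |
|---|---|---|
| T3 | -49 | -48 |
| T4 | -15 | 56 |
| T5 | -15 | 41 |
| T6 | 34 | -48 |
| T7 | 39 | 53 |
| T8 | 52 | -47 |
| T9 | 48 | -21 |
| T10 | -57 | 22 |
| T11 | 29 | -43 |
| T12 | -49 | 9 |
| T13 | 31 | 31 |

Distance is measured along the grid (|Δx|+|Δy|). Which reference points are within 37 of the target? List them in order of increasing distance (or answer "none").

T13

Distances from (8, 22):
T3: |-57| + |-70| = 57 + 70 = 127
T4: |-23| + |34| = 23 + 34 = 57
T5: |-23| + |19| = 23 + 19 = 42
T6: |26| + |-70| = 26 + 70 = 96
T7: |31| + |31| = 31 + 31 = 62
T8: |44| + |-69| = 44 + 69 = 113
T9: |40| + |-43| = 40 + 43 = 83
T10: |-65| + |0| = 65 + 0 = 65
T11: |21| + |-65| = 21 + 65 = 86
T12: |-57| + |-13| = 57 + 13 = 70
T13: |23| + |9| = 23 + 9 = 32
Threshold 37: T13 (32) is within range.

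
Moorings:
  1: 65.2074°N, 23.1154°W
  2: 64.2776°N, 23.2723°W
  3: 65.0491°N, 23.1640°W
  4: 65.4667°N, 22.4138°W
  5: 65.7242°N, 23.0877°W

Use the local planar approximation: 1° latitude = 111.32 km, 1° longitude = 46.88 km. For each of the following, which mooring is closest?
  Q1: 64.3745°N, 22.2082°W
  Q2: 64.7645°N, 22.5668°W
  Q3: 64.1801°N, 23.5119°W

Q1→2; Q2→3; Q3→2

Q1 at 64.3745°N, 22.2082°W:
  1: √((0.8329·111.32)² + (-0.9072·46.88)²) = √(8596.706891 + 1808.761432) = 102.0072 km
  2: √((-0.0969·111.32)² + (-1.0641·46.88)²) = √(116.357384 + 2488.514023) = 51.0379 km
  3: √((0.6746·111.32)² + (-0.9558·46.88)²) = √(5639.480107 + 2007.748261) = 87.4484 km
  4: √((1.0922·111.32)² + (-0.2056·46.88)²) = √(14782.597078 + 92.901222) = 121.9652 km
  5: √((1.3497·111.32)² + (-0.8795·46.88)²) = √(22574.643004 + 1699.992063) = 155.8032 km
  → nearest: 2 (51.0379 km)
Q2 at 64.7645°N, 22.5668°W:
  1: √((0.4429·111.32)² + (-0.5486·46.88)²) = √(2430.847734 + 661.434453) = 55.6083 km
  2: √((-0.4869·111.32)² + (-0.7055·46.88)²) = √(2937.825150 + 1093.878892) = 63.4957 km
  3: √((0.2846·111.32)² + (-0.5972·46.88)²) = √(1003.728341 + 783.817227) = 42.2794 km
  4: √((0.7022·111.32)² + (0.1530·46.88)²) = √(6110.377553 + 51.446765) = 78.4973 km
  5: √((0.9597·111.32)² + (-0.5209·46.88)²) = √(11413.461677 + 596.326241) = 109.5892 km
  → nearest: 3 (42.2794 km)
Q3 at 64.1801°N, 23.5119°W:
  1: √((1.0273·111.32)² + (0.3965·46.88)²) = √(13077.989115 + 345.510770) = 115.8598 km
  2: √((0.0975·111.32)² + (0.2396·46.88)²) = √(117.802804 + 126.167888) = 15.6196 km
  3: √((0.8690·111.32)² + (0.3479·46.88)²) = √(9358.062647 + 266.001486) = 98.1023 km
  4: √((1.2866·111.32)² + (1.0981·46.88)²) = √(20513.203548 + 2650.080028) = 152.1949 km
  5: √((1.5441·111.32)² + (0.4242·46.88)²) = √(29545.901202 + 395.472723) = 173.0358 km
  → nearest: 2 (15.6196 km)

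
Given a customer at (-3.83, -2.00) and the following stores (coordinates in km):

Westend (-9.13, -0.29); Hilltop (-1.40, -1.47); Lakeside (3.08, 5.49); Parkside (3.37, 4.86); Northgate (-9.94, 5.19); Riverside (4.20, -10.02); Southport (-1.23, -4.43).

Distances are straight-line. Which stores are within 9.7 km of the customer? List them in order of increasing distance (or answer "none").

Distances from (-3.83, -2.00):
Westend: √((-5.30)² + (1.71)²) = √(28.0900 + 2.9241) = 5.57 km
Hilltop: √((2.43)² + (0.53)²) = √(5.9049 + 0.2809) = 2.49 km
Lakeside: √((6.91)² + (7.49)²) = √(47.7481 + 56.1001) = 10.19 km
Parkside: √((7.20)² + (6.86)²) = √(51.8400 + 47.0596) = 9.94 km
Northgate: √((-6.11)² + (7.19)²) = √(37.3321 + 51.6961) = 9.44 km
Riverside: √((8.03)² + (-8.02)²) = √(64.4809 + 64.3204) = 11.35 km
Southport: √((2.60)² + (-2.43)²) = √(6.7600 + 5.9049) = 3.56 km
Threshold 9.7 km: Hilltop (2.49 km), Southport (3.56 km), Westend (5.57 km), Northgate (9.44 km) are within range.

Hilltop, Southport, Westend, Northgate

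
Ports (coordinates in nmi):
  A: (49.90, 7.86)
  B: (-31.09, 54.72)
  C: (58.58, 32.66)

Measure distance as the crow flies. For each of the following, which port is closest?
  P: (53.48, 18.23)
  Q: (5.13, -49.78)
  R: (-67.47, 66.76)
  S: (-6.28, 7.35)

P→A; Q→A; R→B; S→B

P at (53.48, 18.23):
  A: √((-3.58)² + (-10.37)²) = √(12.8164 + 107.5369) = 10.97 nmi
  B: √((-84.57)² + (36.49)²) = √(7152.0849 + 1331.5201) = 92.11 nmi
  C: √((5.10)² + (14.43)²) = √(26.0100 + 208.2249) = 15.30 nmi
  → nearest: A (10.97 nmi)
Q at (5.13, -49.78):
  A: √((44.77)² + (57.64)²) = √(2004.3529 + 3322.3696) = 72.98 nmi
  B: √((-36.22)² + (104.50)²) = √(1311.8884 + 10920.2500) = 110.60 nmi
  C: √((53.45)² + (82.44)²) = √(2856.9025 + 6796.3536) = 98.25 nmi
  → nearest: A (72.98 nmi)
R at (-67.47, 66.76):
  A: √((117.37)² + (-58.90)²) = √(13775.7169 + 3469.2100) = 131.32 nmi
  B: √((36.38)² + (-12.04)²) = √(1323.5044 + 144.9616) = 38.32 nmi
  C: √((126.05)² + (-34.10)²) = √(15888.6025 + 1162.8100) = 130.58 nmi
  → nearest: B (38.32 nmi)
S at (-6.28, 7.35):
  A: √((56.18)² + (0.51)²) = √(3156.1924 + 0.2601) = 56.18 nmi
  B: √((-24.81)² + (47.37)²) = √(615.5361 + 2243.9169) = 53.47 nmi
  C: √((64.86)² + (25.31)²) = √(4206.8196 + 640.5961) = 69.62 nmi
  → nearest: B (53.47 nmi)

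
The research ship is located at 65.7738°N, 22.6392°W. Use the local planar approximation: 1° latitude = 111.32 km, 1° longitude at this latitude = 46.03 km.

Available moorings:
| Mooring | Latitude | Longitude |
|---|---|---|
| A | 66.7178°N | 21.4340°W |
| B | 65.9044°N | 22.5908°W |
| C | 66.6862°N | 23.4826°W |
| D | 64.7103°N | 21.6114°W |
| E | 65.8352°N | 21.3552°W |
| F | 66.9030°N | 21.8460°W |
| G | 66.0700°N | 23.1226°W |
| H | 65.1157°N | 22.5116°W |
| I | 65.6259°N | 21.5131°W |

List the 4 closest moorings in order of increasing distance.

Distances from 65.7738°N, 22.6392°W:
A: 118.8301 km
B: 14.7081 km
C: 108.7348 km
D: 127.4916 km
E: 59.4964 km
F: 130.8976 km
G: 39.7784 km
H: 73.4948 km
I: 54.3863 km
Sorted: B (14.7081 km) < G (39.7784 km) < I (54.3863 km) < E (59.4964 km) < H (73.4948 km) < C (108.7348 km) < …

B, G, I, E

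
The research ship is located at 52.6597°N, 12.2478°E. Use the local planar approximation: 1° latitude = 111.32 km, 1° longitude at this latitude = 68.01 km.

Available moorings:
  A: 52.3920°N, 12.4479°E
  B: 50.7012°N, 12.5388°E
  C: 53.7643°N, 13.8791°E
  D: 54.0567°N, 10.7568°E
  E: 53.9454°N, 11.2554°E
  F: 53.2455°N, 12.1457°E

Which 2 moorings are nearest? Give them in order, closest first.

Distances from 52.6597°N, 12.2478°E:
A: 32.7607 km
B: 218.9166 km
C: 165.6167 km
D: 185.6534 km
E: 158.2398 km
F: 65.5799 km
Sorted: A (32.7607 km) < F (65.5799 km) < E (158.2398 km) < C (165.6167 km) < …

A, F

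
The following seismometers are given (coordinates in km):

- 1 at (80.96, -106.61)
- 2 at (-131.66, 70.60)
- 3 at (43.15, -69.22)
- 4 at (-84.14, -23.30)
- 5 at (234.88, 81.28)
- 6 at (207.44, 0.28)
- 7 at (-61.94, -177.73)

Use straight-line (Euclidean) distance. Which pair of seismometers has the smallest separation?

1 and 3

Pairwise distances:
1–2: 276.79 km
1–3: 53.18 km
1–4: 184.93 km
1–5: 242.89 km
1–6: 165.60 km
1–7: 159.62 km
2–3: 223.85 km
2–4: 105.24 km
2–5: 366.70 km
2–6: 346.31 km
2–7: 257.93 km
3–4: 135.32 km
3–5: 243.74 km
3–6: 178.39 km
3–7: 151.06 km
4–5: 335.72 km
4–6: 292.53 km
4–7: 156.02 km
5–6: 85.52 km
5–7: 393.94 km
6–7: 322.88 km
Closest pair: 1–3 at 53.18 km.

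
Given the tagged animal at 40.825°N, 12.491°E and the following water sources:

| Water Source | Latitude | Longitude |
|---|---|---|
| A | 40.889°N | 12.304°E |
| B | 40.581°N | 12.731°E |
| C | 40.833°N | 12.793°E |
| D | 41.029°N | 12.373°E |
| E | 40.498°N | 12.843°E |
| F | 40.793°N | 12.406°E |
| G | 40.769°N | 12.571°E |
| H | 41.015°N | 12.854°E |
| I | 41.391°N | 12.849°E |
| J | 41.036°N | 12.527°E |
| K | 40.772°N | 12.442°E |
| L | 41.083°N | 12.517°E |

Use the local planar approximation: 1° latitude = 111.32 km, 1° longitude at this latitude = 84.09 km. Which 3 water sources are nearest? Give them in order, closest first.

Distances from 40.825°N, 12.491°E:
A: √((0.064·111.32)² + (-0.187·84.09)²) = √(50.75822 + 247.27028) = 17.264 km
B: √((-0.244·111.32)² + (0.240·84.09)²) = √(737.77859 + 407.29698) = 33.839 km
C: √((0.008·111.32)² + (0.302·84.09)²) = √(0.79310 + 644.91517) = 25.411 km
D: √((0.204·111.32)² + (-0.118·84.09)²) = √(515.71140 + 98.45839) = 24.782 km
E: √((-0.327·111.32)² + (0.352·84.09)²) = √(1325.07939 + 876.14106) = 46.917 km
F: √((-0.032·111.32)² + (-0.085·84.09)²) = √(12.68955 + 51.08890) = 7.986 km
G: √((-0.056·111.32)² + (0.080·84.09)²) = √(38.86176 + 45.25522) = 9.172 km
H: √((0.190·111.32)² + (0.363·84.09)²) = √(447.35634 + 931.75548) = 37.136 km
I: √((0.566·111.32)² + (0.358·84.09)²) = √(3969.89717 + 906.26406) = 69.830 km
J: √((0.211·111.32)² + (0.036·84.09)²) = √(551.71057 + 9.16418) = 23.683 km
K: √((-0.053·111.32)² + (-0.049·84.09)²) = √(34.80953 + 16.97778) = 7.196 km
L: √((0.258·111.32)² + (0.026·84.09)²) = √(824.87057 + 4.78008) = 28.804 km
Sorted: K (7.196 km) < F (7.986 km) < G (9.172 km) < A (17.264 km) < J (23.683 km) < …

K, F, G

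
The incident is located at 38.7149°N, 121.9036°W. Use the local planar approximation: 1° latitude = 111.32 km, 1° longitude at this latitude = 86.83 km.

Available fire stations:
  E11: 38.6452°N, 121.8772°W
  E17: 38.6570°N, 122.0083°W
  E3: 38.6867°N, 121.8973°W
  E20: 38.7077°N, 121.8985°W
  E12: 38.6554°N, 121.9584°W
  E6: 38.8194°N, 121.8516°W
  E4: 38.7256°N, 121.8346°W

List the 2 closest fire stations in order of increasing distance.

E20, E3

Distances from 38.7149°N, 121.9036°W:
E11: 8.0905 km
E17: 11.1441 km
E3: 3.1865 km
E20: 0.9157 km
E12: 8.1555 km
E6: 12.4785 km
E4: 6.1085 km
Sorted: E20 (0.9157 km) < E3 (3.1865 km) < E4 (6.1085 km) < E11 (8.0905 km) < …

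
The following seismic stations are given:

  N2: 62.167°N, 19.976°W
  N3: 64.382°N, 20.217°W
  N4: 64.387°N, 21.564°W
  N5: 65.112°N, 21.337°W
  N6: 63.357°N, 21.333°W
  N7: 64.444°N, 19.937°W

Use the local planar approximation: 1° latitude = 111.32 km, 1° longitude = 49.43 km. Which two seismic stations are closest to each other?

Pairwise distances:
N2–N3: 246.861 km
N2–N4: 259.297 km
N2–N5: 334.669 km
N2–N6: 148.485 km
N2–N7: 253.483 km
N3–N4: 66.585 km
N3–N5: 98.329 km
N3–N6: 126.738 km
N3–N7: 15.466 km
N4–N5: 81.483 km
N4–N6: 115.227 km
N4–N7: 80.673 km
N5–N6: 195.367 km
N5–N7: 101.580 km
N6–N7: 139.297 km
Closest pair: N3–N7 at 15.466 km.

N3 and N7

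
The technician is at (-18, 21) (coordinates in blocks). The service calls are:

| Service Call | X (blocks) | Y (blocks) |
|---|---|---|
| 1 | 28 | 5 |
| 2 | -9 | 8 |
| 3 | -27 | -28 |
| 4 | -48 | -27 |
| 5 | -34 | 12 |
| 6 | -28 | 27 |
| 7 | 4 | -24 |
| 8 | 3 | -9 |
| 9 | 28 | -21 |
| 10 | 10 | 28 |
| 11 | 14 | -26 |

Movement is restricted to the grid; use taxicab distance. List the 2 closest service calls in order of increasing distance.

Distances from (-18, 21):
1: 62 blocks
2: 22 blocks
3: 58 blocks
4: 78 blocks
5: 25 blocks
6: 16 blocks
7: 67 blocks
8: 51 blocks
9: 88 blocks
10: 35 blocks
11: 79 blocks
Sorted: 6 (16 blocks) < 2 (22 blocks) < 5 (25 blocks) < 10 (35 blocks) < …

6, 2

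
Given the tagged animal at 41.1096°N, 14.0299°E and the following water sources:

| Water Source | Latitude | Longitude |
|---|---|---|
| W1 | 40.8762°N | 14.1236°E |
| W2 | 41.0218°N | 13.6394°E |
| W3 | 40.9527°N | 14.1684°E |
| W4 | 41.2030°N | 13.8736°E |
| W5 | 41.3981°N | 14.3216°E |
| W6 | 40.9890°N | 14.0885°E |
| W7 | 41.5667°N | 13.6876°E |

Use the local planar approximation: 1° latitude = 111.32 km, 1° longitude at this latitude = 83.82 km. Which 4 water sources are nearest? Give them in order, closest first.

W6, W4, W3, W1

Distances from 41.1096°N, 14.0299°E:
W1: 27.1432 km
W2: 34.1598 km
W3: 20.9723 km
W4: 16.7255 km
W5: 40.3639 km
W6: 14.2955 km
W7: 58.4160 km
Sorted: W6 (14.2955 km) < W4 (16.7255 km) < W3 (20.9723 km) < W1 (27.1432 km) < W2 (34.1598 km) < W5 (40.3639 km) < …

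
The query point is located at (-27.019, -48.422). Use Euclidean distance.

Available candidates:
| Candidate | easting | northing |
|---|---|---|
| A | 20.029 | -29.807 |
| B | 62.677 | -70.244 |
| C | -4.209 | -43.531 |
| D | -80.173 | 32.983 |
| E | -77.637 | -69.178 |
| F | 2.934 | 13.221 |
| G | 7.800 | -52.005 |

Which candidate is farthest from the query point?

Distances from (-27.019, -48.422):
A: √((47.048)² + (18.615)²) = √(2213.51430 + 346.51822) = 50.597
B: √((89.696)² + (-21.822)²) = √(8045.37242 + 476.19968) = 92.312
C: √((22.810)² + (4.891)²) = √(520.29610 + 23.92188) = 23.328
D: √((-53.154)² + (81.405)²) = √(2825.34772 + 6626.77403) = 97.222
E: √((-50.618)² + (-20.756)²) = √(2562.18192 + 430.81154) = 54.708
F: √((29.953)² + (61.643)²) = √(897.18221 + 3799.85945) = 68.535
G: √((34.819)² + (-3.583)²) = √(1212.36276 + 12.83789) = 35.003
Maximum: D at 97.222.

D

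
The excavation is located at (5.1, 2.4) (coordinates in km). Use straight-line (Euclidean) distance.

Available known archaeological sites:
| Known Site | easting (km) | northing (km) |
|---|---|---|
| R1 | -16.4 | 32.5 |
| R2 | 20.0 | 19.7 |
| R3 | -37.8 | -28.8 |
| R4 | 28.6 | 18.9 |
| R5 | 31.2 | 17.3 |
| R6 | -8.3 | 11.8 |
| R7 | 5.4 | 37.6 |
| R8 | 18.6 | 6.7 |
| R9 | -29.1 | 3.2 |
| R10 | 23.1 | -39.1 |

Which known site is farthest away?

Distances from (5.1, 2.4):
R1: √((-21.5)² + (30.1)²) = √(462.250 + 906.010) = 37.0 km
R2: √((14.9)² + (17.3)²) = √(222.010 + 299.290) = 22.8 km
R3: √((-42.9)² + (-31.2)²) = √(1840.410 + 973.440) = 53.0 km
R4: √((23.5)² + (16.5)²) = √(552.250 + 272.250) = 28.7 km
R5: √((26.1)² + (14.9)²) = √(681.210 + 222.010) = 30.1 km
R6: √((-13.4)² + (9.4)²) = √(179.560 + 88.360) = 16.4 km
R7: √((0.3)² + (35.2)²) = √(0.090 + 1239.040) = 35.2 km
R8: √((13.5)² + (4.3)²) = √(182.250 + 18.490) = 14.2 km
R9: √((-34.2)² + (0.8)²) = √(1169.640 + 0.640) = 34.2 km
R10: √((18.0)² + (-41.5)²) = √(324.000 + 1722.250) = 45.2 km
Maximum: R3 at 53.0 km.

R3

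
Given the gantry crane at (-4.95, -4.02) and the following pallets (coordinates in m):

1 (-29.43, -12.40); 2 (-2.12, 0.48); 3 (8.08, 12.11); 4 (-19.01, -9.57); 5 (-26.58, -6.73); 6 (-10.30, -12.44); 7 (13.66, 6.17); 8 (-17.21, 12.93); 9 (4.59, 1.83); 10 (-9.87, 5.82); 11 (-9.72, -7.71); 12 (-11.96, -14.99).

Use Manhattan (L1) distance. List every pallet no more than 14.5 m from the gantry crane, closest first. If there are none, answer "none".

Distances from (-4.95, -4.02):
1: |-24.48| + |-8.38| = 24.48 + 8.38 = 32.86 m
2: |2.83| + |4.50| = 2.83 + 4.50 = 7.33 m
3: |13.03| + |16.13| = 13.03 + 16.13 = 29.16 m
4: |-14.06| + |-5.55| = 14.06 + 5.55 = 19.61 m
5: |-21.63| + |-2.71| = 21.63 + 2.71 = 24.34 m
6: |-5.35| + |-8.42| = 5.35 + 8.42 = 13.77 m
7: |18.61| + |10.19| = 18.61 + 10.19 = 28.80 m
8: |-12.26| + |16.95| = 12.26 + 16.95 = 29.21 m
9: |9.54| + |5.85| = 9.54 + 5.85 = 15.39 m
10: |-4.92| + |9.84| = 4.92 + 9.84 = 14.76 m
11: |-4.77| + |-3.69| = 4.77 + 3.69 = 8.46 m
12: |-7.01| + |-10.97| = 7.01 + 10.97 = 17.98 m
Threshold 14.5 m: 2 (7.33 m), 11 (8.46 m), 6 (13.77 m) are within range.

2, 11, 6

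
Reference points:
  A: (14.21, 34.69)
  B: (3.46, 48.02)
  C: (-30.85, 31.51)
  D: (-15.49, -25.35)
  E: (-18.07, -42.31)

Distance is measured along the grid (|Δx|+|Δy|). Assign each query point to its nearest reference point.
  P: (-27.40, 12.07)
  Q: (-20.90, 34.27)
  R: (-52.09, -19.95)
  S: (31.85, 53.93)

P at (-27.40, 12.07):
  A: 64.23
  B: 66.81
  C: 22.89
  D: 49.33
  E: 63.71
  → nearest: C (22.89)
Q at (-20.90, 34.27):
  A: 35.53
  B: 38.11
  C: 12.71
  D: 65.03
  E: 79.41
  → nearest: C (12.71)
R at (-52.09, -19.95):
  A: 120.94
  B: 123.52
  C: 72.70
  D: 42.00
  E: 56.38
  → nearest: D (42.00)
S at (31.85, 53.93):
  A: 36.88
  B: 34.30
  C: 85.12
  D: 126.62
  E: 146.16
  → nearest: B (34.30)

P→C; Q→C; R→D; S→B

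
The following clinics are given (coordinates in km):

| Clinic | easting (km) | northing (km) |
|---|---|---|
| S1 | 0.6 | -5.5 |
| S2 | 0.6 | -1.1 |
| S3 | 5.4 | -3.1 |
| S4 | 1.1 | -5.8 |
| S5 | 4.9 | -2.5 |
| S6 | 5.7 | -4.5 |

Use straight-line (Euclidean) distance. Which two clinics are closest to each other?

S1 and S4

Pairwise distances:
S1–S2: √((0.0)² + (4.4)²) = √(0.00000 + 19.36000) = 4.400 km
S1–S3: √((4.8)² + (2.4)²) = √(23.04000 + 5.76000) = 5.367 km
S1–S4: √((0.5)² + (-0.3)²) = √(0.25000 + 0.09000) = 0.583 km
S1–S5: √((4.3)² + (3.0)²) = √(18.49000 + 9.00000) = 5.243 km
S1–S6: √((5.1)² + (1.0)²) = √(26.01000 + 1.00000) = 5.197 km
S2–S3: √((4.8)² + (-2.0)²) = √(23.04000 + 4.00000) = 5.200 km
S2–S4: √((0.5)² + (-4.7)²) = √(0.25000 + 22.09000) = 4.727 km
S2–S5: √((4.3)² + (-1.4)²) = √(18.49000 + 1.96000) = 4.522 km
S2–S6: √((5.1)² + (-3.4)²) = √(26.01000 + 11.56000) = 6.129 km
S3–S4: √((-4.3)² + (-2.7)²) = √(18.49000 + 7.29000) = 5.077 km
S3–S5: √((-0.5)² + (0.6)²) = √(0.25000 + 0.36000) = 0.781 km
S3–S6: √((0.3)² + (-1.4)²) = √(0.09000 + 1.96000) = 1.432 km
S4–S5: √((3.8)² + (3.3)²) = √(14.44000 + 10.89000) = 5.033 km
S4–S6: √((4.6)² + (1.3)²) = √(21.16000 + 1.69000) = 4.780 km
S5–S6: √((0.8)² + (-2.0)²) = √(0.64000 + 4.00000) = 2.154 km
Closest pair: S1–S4 at 0.583 km.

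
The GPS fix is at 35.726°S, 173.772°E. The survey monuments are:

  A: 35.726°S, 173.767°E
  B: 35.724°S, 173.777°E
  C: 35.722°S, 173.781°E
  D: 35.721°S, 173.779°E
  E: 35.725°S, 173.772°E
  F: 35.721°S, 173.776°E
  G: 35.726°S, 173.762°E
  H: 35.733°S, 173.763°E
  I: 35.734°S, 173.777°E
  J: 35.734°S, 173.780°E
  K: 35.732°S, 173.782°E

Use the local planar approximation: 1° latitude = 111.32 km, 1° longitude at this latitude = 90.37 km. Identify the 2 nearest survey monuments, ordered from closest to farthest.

Distances from 35.726°S, 173.772°E:
A: √((0.000·111.32)² + (-0.005·90.37)²) = √(0.00000 + 0.20417) = 0.452 km
B: √((0.002·111.32)² + (0.005·90.37)²) = √(0.04957 + 0.20417) = 0.504 km
C: √((0.004·111.32)² + (0.009·90.37)²) = √(0.19827 + 0.66151) = 0.927 km
D: √((0.005·111.32)² + (0.007·90.37)²) = √(0.30980 + 0.40017) = 0.843 km
E: √((0.001·111.32)² + (0.000·90.37)²) = √(0.01239 + 0.00000) = 0.111 km
F: √((0.005·111.32)² + (0.004·90.37)²) = √(0.30980 + 0.13067) = 0.664 km
G: √((0.000·111.32)² + (-0.010·90.37)²) = √(0.00000 + 0.81667) = 0.904 km
H: √((-0.007·111.32)² + (-0.009·90.37)²) = √(0.60721 + 0.66151) = 1.126 km
I: √((-0.008·111.32)² + (0.005·90.37)²) = √(0.79310 + 0.20417) = 0.999 km
J: √((-0.008·111.32)² + (0.008·90.37)²) = √(0.79310 + 0.52267) = 1.147 km
K: √((-0.006·111.32)² + (0.010·90.37)²) = √(0.44612 + 0.81667) = 1.124 km
Sorted: E (0.111 km) < A (0.452 km) < B (0.504 km) < F (0.664 km) < …

E, A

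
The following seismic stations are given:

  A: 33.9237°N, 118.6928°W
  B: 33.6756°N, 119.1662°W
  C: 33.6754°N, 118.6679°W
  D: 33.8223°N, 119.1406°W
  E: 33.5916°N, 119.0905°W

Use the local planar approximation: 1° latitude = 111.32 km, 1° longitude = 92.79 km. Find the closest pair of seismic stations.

Pairwise distances:
B–E: √((-0.0840·111.32)² + (0.0757·92.79)²) = √(87.438957 + 49.339428) = 11.6952 km
B–D: √((0.1467·111.32)² + (0.0256·92.79)²) = √(266.689933 + 5.642639) = 16.5025 km
D–E: √((-0.2307·111.32)² + (0.0501·92.79)²) = √(659.540675 + 21.611146) = 26.0989 km
A–C: √((-0.2483·111.32)² + (0.0249·92.79)²) = √(764.011392 + 5.338276) = 27.7372 km
C–E: √((-0.0838·111.32)² + (-0.4226·92.79)²) = √(87.023076 + 1537.663604) = 40.3074 km
A–D: √((-0.1014·111.32)² + (-0.4478·92.79)²) = √(127.415512 + 1726.515684) = 43.0573 km
B–C: √((-0.0002·111.32)² + (0.4983·92.79)²) = √(0.000496 + 2137.883935) = 46.2373 km
C–D: √((0.1469·111.32)² + (-0.4727·92.79)²) = √(267.417600 + 1923.860394) = 46.8111 km
A–B: √((-0.2481·111.32)² + (-0.4734·92.79)²) = √(762.781100 + 1929.562528) = 51.8878 km
A–E: √((-0.3321·111.32)² + (-0.3977·92.79)²) = √(1366.734466 + 1361.800632) = 52.2354 km
Closest pair: B–E at 11.6952 km.

B and E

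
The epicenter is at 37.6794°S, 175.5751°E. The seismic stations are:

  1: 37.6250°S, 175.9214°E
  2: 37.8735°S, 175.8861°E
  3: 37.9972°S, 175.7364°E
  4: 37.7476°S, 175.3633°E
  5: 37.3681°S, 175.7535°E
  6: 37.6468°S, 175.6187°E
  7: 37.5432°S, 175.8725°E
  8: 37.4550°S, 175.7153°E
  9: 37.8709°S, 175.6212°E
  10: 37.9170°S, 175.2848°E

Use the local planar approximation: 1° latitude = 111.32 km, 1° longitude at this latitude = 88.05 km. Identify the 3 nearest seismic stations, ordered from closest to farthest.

6, 4, 9

Distances from 37.6794°S, 175.5751°E:
1: 31.0873 km
2: 34.8817 km
3: 38.1219 km
4: 20.1351 km
5: 38.0479 km
6: 5.2828 km
7: 30.2587 km
8: 27.8640 km
9: 21.7008 km
10: 36.7824 km
Sorted: 6 (5.2828 km) < 4 (20.1351 km) < 9 (21.7008 km) < 8 (27.8640 km) < 7 (30.2587 km) < …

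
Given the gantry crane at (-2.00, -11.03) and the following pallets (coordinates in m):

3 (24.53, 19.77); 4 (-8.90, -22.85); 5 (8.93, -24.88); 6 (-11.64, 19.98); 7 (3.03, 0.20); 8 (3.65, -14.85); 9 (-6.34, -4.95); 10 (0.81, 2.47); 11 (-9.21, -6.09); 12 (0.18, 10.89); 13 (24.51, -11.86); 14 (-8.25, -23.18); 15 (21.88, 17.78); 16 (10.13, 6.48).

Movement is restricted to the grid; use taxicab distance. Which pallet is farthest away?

Distances from (-2.00, -11.03):
3: |26.53| + |30.80| = 26.53 + 30.80 = 57.33 m
4: |-6.90| + |-11.82| = 6.90 + 11.82 = 18.72 m
5: |10.93| + |-13.85| = 10.93 + 13.85 = 24.78 m
6: |-9.64| + |31.01| = 9.64 + 31.01 = 40.65 m
7: |5.03| + |11.23| = 5.03 + 11.23 = 16.26 m
8: |5.65| + |-3.82| = 5.65 + 3.82 = 9.47 m
9: |-4.34| + |6.08| = 4.34 + 6.08 = 10.42 m
10: |2.81| + |13.50| = 2.81 + 13.50 = 16.31 m
11: |-7.21| + |4.94| = 7.21 + 4.94 = 12.15 m
12: |2.18| + |21.92| = 2.18 + 21.92 = 24.10 m
13: |26.51| + |-0.83| = 26.51 + 0.83 = 27.34 m
14: |-6.25| + |-12.15| = 6.25 + 12.15 = 18.40 m
15: |23.88| + |28.81| = 23.88 + 28.81 = 52.69 m
16: |12.13| + |17.51| = 12.13 + 17.51 = 29.64 m
Maximum: 3 at 57.33 m.

3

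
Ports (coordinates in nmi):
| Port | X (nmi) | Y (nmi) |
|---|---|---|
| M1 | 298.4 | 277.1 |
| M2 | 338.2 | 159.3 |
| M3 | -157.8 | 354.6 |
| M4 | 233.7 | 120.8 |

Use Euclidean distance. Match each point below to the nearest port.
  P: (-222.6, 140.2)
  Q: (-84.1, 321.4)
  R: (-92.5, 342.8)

P→M3; Q→M3; R→M3

P at (-222.6, 140.2):
  M1: √((521.0)² + (136.9)²) = √(271441.000 + 18741.610) = 538.7 nmi
  M2: √((560.8)² + (19.1)²) = √(314496.640 + 364.810) = 561.1 nmi
  M3: √((64.8)² + (214.4)²) = √(4199.040 + 45967.360) = 224.0 nmi
  M4: √((456.3)² + (-19.4)²) = √(208209.690 + 376.360) = 456.7 nmi
  → nearest: M3 (224.0 nmi)
Q at (-84.1, 321.4):
  M1: √((382.5)² + (-44.3)²) = √(146306.250 + 1962.490) = 385.1 nmi
  M2: √((422.3)² + (-162.1)²) = √(178337.290 + 26276.410) = 452.3 nmi
  M3: √((-73.7)² + (33.2)²) = √(5431.690 + 1102.240) = 80.8 nmi
  M4: √((317.8)² + (-200.6)²) = √(100996.840 + 40240.360) = 375.8 nmi
  → nearest: M3 (80.8 nmi)
R at (-92.5, 342.8):
  M1: √((390.9)² + (-65.7)²) = √(152802.810 + 4316.490) = 396.4 nmi
  M2: √((430.7)² + (-183.5)²) = √(185502.490 + 33672.250) = 468.2 nmi
  M3: √((-65.3)² + (11.8)²) = √(4264.090 + 139.240) = 66.4 nmi
  M4: √((326.2)² + (-222.0)²) = √(106406.440 + 49284.000) = 394.6 nmi
  → nearest: M3 (66.4 nmi)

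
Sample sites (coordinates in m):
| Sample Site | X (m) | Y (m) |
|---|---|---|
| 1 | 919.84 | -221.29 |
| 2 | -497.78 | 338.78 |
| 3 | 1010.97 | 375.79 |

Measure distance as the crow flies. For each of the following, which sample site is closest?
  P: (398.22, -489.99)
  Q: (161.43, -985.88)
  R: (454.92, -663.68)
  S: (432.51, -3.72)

P→1; Q→1; R→1; S→1

P at (398.22, -489.99):
  1: 586.76 m
  2: 1220.52 m
  3: 1060.68 m
  → nearest: 1 (586.76 m)
Q at (161.43, -985.88):
  1: 1076.93 m
  2: 1479.62 m
  3: 1604.95 m
  → nearest: 1 (1076.93 m)
R at (454.92, -663.68):
  1: 641.76 m
  2: 1382.95 m
  3: 1178.85 m
  → nearest: 1 (641.76 m)
S at (432.51, -3.72):
  1: 533.69 m
  2: 991.34 m
  3: 691.84 m
  → nearest: 1 (533.69 m)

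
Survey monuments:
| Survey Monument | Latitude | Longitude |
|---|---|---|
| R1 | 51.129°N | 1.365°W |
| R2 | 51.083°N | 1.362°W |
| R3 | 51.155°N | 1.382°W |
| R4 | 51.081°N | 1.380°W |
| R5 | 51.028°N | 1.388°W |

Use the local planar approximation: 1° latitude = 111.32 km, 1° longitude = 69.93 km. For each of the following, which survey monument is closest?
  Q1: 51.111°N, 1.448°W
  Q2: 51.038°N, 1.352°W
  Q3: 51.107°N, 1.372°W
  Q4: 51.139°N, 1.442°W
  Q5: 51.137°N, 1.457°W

Q1→R4; Q2→R5; Q3→R1; Q4→R3; Q5→R3

Q1 at 51.111°N, 1.448°W:
  R1: 6.140 km
  R2: 6.774 km
  R3: 6.730 km
  R4: 5.811 km
  R5: 10.148 km
  → nearest: R4 (5.811 km)
Q2 at 51.038°N, 1.352°W:
  R1: 10.171 km
  R2: 5.058 km
  R3: 13.192 km
  R4: 5.172 km
  R5: 2.753 km
  → nearest: R5 (2.753 km)
Q3 at 51.107°N, 1.372°W:
  R1: 2.497 km
  R2: 2.762 km
  R3: 5.389 km
  R4: 2.948 km
  R5: 8.865 km
  → nearest: R1 (2.497 km)
Q4 at 51.139°N, 1.442°W:
  R1: 5.498 km
  R2: 8.376 km
  R3: 4.558 km
  R4: 7.777 km
  R5: 12.921 km
  → nearest: R3 (4.558 km)
Q5 at 51.137°N, 1.457°W:
  R1: 6.495 km
  R2: 8.959 km
  R3: 5.614 km
  R4: 8.237 km
  R5: 13.058 km
  → nearest: R3 (5.614 km)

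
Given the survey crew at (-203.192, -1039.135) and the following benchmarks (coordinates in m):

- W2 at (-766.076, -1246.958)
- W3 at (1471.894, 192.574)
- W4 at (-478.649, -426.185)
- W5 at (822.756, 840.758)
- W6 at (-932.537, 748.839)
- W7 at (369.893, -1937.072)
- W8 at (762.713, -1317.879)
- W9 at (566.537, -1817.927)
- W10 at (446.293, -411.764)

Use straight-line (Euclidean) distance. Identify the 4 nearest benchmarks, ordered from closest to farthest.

Distances from (-203.192, -1039.135):
W2: 600.024 m
W3: 2079.187 m
W4: 672.000 m
W5: 2141.627 m
W6: 1931.009 m
W7: 1065.231 m
W8: 1005.321 m
W9: 1094.988 m
W10: 903.009 m
Sorted: W2 (600.024 m) < W4 (672.000 m) < W10 (903.009 m) < W8 (1005.321 m) < W7 (1065.231 m) < W9 (1094.988 m) < …

W2, W4, W10, W8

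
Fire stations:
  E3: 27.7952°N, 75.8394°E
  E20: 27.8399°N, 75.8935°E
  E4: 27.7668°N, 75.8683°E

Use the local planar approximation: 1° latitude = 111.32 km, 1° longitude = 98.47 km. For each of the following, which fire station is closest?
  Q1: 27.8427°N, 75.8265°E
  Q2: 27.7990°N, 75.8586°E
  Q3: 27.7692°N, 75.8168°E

Q1→E3; Q2→E3; Q3→E3

Q1 at 27.8427°N, 75.8265°E:
  E3: 5.4381 km
  E20: 6.6048 km
  E4: 9.3984 km
  → nearest: E3 (5.4381 km)
Q2 at 27.7990°N, 75.8586°E:
  E3: 1.9374 km
  E20: 5.7044 km
  E4: 3.7096 km
  → nearest: E3 (1.9374 km)
Q3 at 27.7692°N, 75.8168°E:
  E3: 3.6510 km
  E20: 10.9080 km
  E4: 5.0782 km
  → nearest: E3 (3.6510 km)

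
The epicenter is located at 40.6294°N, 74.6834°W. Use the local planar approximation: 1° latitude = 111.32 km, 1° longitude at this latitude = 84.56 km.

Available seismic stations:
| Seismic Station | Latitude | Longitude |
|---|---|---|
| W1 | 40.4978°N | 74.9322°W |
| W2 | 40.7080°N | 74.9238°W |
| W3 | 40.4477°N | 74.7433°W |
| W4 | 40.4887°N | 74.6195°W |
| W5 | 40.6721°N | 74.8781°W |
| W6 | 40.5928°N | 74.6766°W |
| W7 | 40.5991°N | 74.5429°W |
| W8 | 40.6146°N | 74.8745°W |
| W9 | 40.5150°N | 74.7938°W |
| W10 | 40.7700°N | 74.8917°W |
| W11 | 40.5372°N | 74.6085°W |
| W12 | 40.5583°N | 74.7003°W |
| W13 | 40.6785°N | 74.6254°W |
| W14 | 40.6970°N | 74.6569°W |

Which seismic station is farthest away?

W1

Distances from 40.6294°N, 74.6834°W:
W1: √((-0.1316·111.32)² + (-0.2488·84.56)²) = √(214.614062 + 442.619660) = 25.6366 km
W2: √((0.0786·111.32)² + (-0.2404·84.56)²) = √(76.558160 + 413.236691) = 22.1313 km
W3: √((-0.1817·111.32)² + (-0.0599·84.56)²) = √(409.125218 + 25.655684) = 20.8514 km
W4: √((-0.1407·111.32)² + (0.0639·84.56)²) = √(245.320923 + 29.196559) = 16.5686 km
W5: √((0.0427·111.32)² + (-0.1947·84.56)²) = √(22.594469 + 271.057764) = 17.1363 km
W6: √((-0.0366·111.32)² + (0.0068·84.56)²) = √(16.600018 + 0.330634) = 4.1147 km
W7: √((-0.0303·111.32)² + (0.1405·84.56)²) = √(11.377102 + 141.150557) = 12.3502 km
W8: √((-0.0148·111.32)² + (-0.1911·84.56)²) = √(2.714375 + 261.126725) = 16.2432 km
W9: √((-0.1144·111.32)² + (-0.1104·84.56)²) = √(162.180429 + 87.150141) = 15.7902 km
W10: √((0.1406·111.32)² + (-0.2083·84.56)²) = √(244.972332 + 310.247641) = 23.5631 km
W11: √((-0.0922·111.32)² + (0.0749·84.56)²) = √(105.343620 + 40.113780) = 12.0606 km
W12: √((-0.0711·111.32)² + (-0.0169·84.56)²) = √(62.644882 + 2.042224) = 8.0428 km
W13: √((0.0491·111.32)² + (0.0580·84.56)²) = √(29.875101 + 24.053924) = 7.3436 km
W14: √((0.0676·111.32)² + (0.0265·84.56)²) = √(56.629117 + 5.021364) = 7.8518 km
Maximum: W1 at 25.6366 km.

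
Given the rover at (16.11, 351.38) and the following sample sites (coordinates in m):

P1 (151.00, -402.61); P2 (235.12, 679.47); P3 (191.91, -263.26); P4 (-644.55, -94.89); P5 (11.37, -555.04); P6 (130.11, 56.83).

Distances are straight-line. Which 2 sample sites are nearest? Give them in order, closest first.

Distances from (16.11, 351.38):
P1: 765.96 m
P2: 394.47 m
P3: 639.29 m
P4: 797.26 m
P5: 906.43 m
P6: 315.84 m
Sorted: P6 (315.84 m) < P2 (394.47 m) < P3 (639.29 m) < P1 (765.96 m) < …

P6, P2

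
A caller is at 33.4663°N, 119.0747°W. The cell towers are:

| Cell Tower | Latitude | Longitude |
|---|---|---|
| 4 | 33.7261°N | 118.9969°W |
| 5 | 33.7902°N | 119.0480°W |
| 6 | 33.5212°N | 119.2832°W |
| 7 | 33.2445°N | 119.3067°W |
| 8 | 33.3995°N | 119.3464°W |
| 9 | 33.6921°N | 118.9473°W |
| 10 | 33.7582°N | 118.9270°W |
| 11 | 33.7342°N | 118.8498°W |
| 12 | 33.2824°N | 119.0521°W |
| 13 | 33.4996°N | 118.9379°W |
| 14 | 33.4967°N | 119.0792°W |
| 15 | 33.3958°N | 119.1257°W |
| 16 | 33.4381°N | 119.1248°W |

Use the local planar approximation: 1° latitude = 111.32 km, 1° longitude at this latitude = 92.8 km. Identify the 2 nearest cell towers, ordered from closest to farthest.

Distances from 33.4663°N, 119.0747°W:
4: √((0.2598·111.32)² + (0.0778·92.8)²) = √(836.420539 + 52.126090) = 29.8085 km
5: √((0.3239·111.32)² + (0.0267·92.8)²) = √(1300.074654 + 6.139295) = 36.1416 km
6: √((0.0549·111.32)² + (-0.2085·92.8)²) = √(37.350041 + 374.376061) = 20.2910 km
7: √((-0.2218·111.32)² + (-0.2320·92.8)²) = √(609.634419 + 463.523676) = 32.7591 km
8: √((-0.0668·111.32)² + (-0.2717·92.8)²) = √(55.296714 + 635.733693) = 26.2875 km
9: √((0.2258·111.32)² + (0.1274·92.8)²) = √(631.821311 + 139.776708) = 27.7777 km
10: √((0.2919·111.32)² + (0.1477·92.8)²) = √(1055.880052 + 187.869787) = 35.2668 km
11: √((0.2679·111.32)² + (0.2249·92.8)²) = √(889.389141 + 435.586953) = 36.4002 km
12: √((-0.1839·111.32)² + (0.0226·92.8)²) = √(419.092466 + 4.398583) = 20.5789 km
13: √((0.0333·111.32)² + (0.1368·92.8)²) = √(13.741523 + 161.164041) = 13.2252 km
14: √((0.0304·111.32)² + (-0.0045·92.8)²) = √(11.452322 + 0.174390) = 3.4098 km
15: √((-0.0705·111.32)² + (-0.0510·92.8)²) = √(61.592046 + 22.399396) = 9.1647 km
16: √((-0.0282·111.32)² + (-0.0501·92.8)²) = √(9.854727 + 21.615805) = 5.6099 km
Sorted: 14 (3.4098 km) < 16 (5.6099 km) < 15 (9.1647 km) < 13 (13.2252 km) < …

14, 16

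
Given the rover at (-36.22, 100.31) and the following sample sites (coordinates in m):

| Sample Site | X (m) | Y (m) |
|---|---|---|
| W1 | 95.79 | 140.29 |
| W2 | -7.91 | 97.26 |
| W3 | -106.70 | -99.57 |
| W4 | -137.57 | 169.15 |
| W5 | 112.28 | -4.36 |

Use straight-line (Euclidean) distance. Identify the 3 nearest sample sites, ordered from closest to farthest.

W2, W4, W1

Distances from (-36.22, 100.31):
W1: √((132.01)² + (39.98)²) = √(17426.6401 + 1598.4004) = 137.93 m
W2: √((28.31)² + (-3.05)²) = √(801.4561 + 9.3025) = 28.47 m
W3: √((-70.48)² + (-199.88)²) = √(4967.4304 + 39952.0144) = 211.94 m
W4: √((-101.35)² + (68.84)²) = √(10271.8225 + 4738.9456) = 122.52 m
W5: √((148.50)² + (-104.67)²) = √(22052.2500 + 10955.8089) = 181.68 m
Sorted: W2 (28.47 m) < W4 (122.52 m) < W1 (137.93 m) < W5 (181.68 m) < W3 (211.94 m)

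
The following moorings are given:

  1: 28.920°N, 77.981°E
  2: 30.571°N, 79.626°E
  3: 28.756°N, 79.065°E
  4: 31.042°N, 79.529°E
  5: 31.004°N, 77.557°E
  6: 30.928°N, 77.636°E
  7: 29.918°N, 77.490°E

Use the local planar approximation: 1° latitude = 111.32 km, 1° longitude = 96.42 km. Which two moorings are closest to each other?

Pairwise distances:
5–6: 11.384 km
2–4: 53.259 km
1–3: 106.102 km
6–7: 113.311 km
1–7: 120.764 km
5–7: 121.066 km
4–6: 182.964 km
4–5: 190.187 km
2–6: 195.948 km
3–7: 199.485 km
2–5: 205.234 km
2–3: 209.161 km
2–7: 218.405 km
1–6: 225.992 km
4–7: 233.040 km
1–5: 235.566 km
1–2: 242.767 km
3–4: 258.380 km
3–6: 278.290 km
1–4: 279.425 km
3–5: 289.422 km
Closest pair: 5–6 at 11.384 km.

5 and 6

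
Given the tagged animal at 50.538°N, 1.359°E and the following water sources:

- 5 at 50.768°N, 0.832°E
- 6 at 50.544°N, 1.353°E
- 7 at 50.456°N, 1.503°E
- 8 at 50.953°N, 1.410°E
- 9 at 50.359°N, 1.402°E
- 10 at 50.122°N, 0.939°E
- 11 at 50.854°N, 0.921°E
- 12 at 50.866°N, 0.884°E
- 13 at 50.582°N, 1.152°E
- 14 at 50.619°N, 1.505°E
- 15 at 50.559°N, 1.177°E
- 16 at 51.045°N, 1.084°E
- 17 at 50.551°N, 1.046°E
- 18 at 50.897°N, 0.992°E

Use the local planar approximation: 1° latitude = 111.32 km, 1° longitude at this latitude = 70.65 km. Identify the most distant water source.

Distances from 50.538°N, 1.359°E:
5: 45.186 km
6: 0.791 km
7: 13.668 km
8: 46.338 km
9: 20.157 km
10: 55.000 km
11: 46.851 km
12: 49.592 km
13: 15.423 km
14: 13.700 km
15: 13.069 km
16: 59.690 km
17: 22.161 km
18: 47.638 km
Maximum: 16 at 59.690 km.

16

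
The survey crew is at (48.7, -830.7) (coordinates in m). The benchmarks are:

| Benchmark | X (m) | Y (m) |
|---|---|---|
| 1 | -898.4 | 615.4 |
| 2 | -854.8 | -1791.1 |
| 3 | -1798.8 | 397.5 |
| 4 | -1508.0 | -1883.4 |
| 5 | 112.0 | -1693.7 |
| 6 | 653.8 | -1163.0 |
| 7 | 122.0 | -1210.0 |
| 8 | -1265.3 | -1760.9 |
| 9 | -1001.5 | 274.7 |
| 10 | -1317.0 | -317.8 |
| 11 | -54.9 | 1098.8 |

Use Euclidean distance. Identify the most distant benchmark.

Distances from (48.7, -830.7):
1: 1728.6 m
2: 1318.6 m
3: 2218.5 m
4: 1879.2 m
5: 865.3 m
6: 690.3 m
7: 386.3 m
8: 1609.9 m
9: 1524.7 m
10: 1458.8 m
11: 1932.3 m
Maximum: 3 at 2218.5 m.

3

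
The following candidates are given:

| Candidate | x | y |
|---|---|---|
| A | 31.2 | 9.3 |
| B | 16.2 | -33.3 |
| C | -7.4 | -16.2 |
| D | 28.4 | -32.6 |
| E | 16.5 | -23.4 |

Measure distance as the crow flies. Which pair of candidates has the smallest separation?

B and E

Pairwise distances:
A–B: √((-15.0)² + (-42.6)²) = √(225.000 + 1814.760) = 45.2
A–C: √((-38.6)² + (-25.5)²) = √(1489.960 + 650.250) = 46.3
A–D: √((-2.8)² + (-41.9)²) = √(7.840 + 1755.610) = 42.0
A–E: √((-14.7)² + (-32.7)²) = √(216.090 + 1069.290) = 35.9
B–C: √((-23.6)² + (17.1)²) = √(556.960 + 292.410) = 29.1
B–D: √((12.2)² + (0.7)²) = √(148.840 + 0.490) = 12.2
B–E: √((0.3)² + (9.9)²) = √(0.090 + 98.010) = 9.9
C–D: √((35.8)² + (-16.4)²) = √(1281.640 + 268.960) = 39.4
C–E: √((23.9)² + (-7.2)²) = √(571.210 + 51.840) = 25.0
D–E: √((-11.9)² + (9.2)²) = √(141.610 + 84.640) = 15.0
Closest pair: B–E at 9.9.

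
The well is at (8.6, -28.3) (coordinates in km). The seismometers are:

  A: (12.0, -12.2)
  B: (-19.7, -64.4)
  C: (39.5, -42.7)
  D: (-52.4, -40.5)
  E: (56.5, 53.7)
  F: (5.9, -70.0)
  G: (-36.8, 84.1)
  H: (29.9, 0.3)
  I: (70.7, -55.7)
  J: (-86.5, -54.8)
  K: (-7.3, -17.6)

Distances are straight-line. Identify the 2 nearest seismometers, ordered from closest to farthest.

Distances from (8.6, -28.3):
A: 16.5 km
B: 45.9 km
C: 34.1 km
D: 62.2 km
E: 95.0 km
F: 41.8 km
G: 121.2 km
H: 35.7 km
I: 67.9 km
J: 98.7 km
K: 19.2 km
Sorted: A (16.5 km) < K (19.2 km) < C (34.1 km) < H (35.7 km) < …

A, K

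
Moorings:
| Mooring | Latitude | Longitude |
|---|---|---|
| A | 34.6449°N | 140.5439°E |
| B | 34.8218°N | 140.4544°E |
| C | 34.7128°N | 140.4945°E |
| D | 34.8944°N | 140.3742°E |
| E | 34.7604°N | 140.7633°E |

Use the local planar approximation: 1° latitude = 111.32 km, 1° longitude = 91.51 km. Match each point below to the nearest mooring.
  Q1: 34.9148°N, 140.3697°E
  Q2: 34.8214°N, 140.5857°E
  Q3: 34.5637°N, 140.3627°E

Q1→D; Q2→B; Q3→A

Q1 at 34.9148°N, 140.3697°E:
  A: 34.0123 km
  B: 12.9328 km
  C: 25.2205 km
  D: 2.3080 km
  E: 39.9092 km
  → nearest: D (2.3080 km)
Q2 at 34.8214°N, 140.5857°E:
  A: 20.0169 km
  B: 12.0153 km
  C: 14.6902 km
  D: 20.9912 km
  E: 17.6138 km
  → nearest: B (12.0153 km)
Q3 at 34.5637°N, 140.3627°E:
  A: 18.8854 km
  B: 29.9320 km
  C: 20.5172 km
  D: 36.8286 km
  E: 42.7006 km
  → nearest: A (18.8854 km)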